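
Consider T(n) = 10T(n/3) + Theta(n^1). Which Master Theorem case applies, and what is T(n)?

Master Theorem for T(n) = 10T(n/3) + O(n^1):

a = 10, b = 3, c = 1
log_b(a) = log_3(10) = 2.0959

Case 1: c = 1 < log_3(10) = 2.0959
T(n) = O(n^(log_3 10))

For T(n) = 10T(n/3) + O(n^1): log_3(10) = 2.0959. This is Case 1 of the Master Theorem (c < log_b(a), work dominated by leaves), giving O(n^(log_3 10)).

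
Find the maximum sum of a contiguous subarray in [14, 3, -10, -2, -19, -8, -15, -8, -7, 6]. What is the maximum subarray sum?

Using Kadane's algorithm on [14, 3, -10, -2, -19, -8, -15, -8, -7, 6]:

Scanning through the array:
Position 1 (value 3): max_ending_here = 17, max_so_far = 17
Position 2 (value -10): max_ending_here = 7, max_so_far = 17
Position 3 (value -2): max_ending_here = 5, max_so_far = 17
Position 4 (value -19): max_ending_here = -14, max_so_far = 17
Position 5 (value -8): max_ending_here = -8, max_so_far = 17
Position 6 (value -15): max_ending_here = -15, max_so_far = 17
Position 7 (value -8): max_ending_here = -8, max_so_far = 17
Position 8 (value -7): max_ending_here = -7, max_so_far = 17
Position 9 (value 6): max_ending_here = 6, max_so_far = 17

Maximum subarray: [14, 3]
Maximum sum: 17

The maximum subarray is [14, 3] with sum 17. This subarray runs from index 0 to index 1.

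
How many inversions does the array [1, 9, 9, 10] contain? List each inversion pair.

Finding inversions in [1, 9, 9, 10]:


Total inversions: 0

The array has 0 inversions. It is already sorted.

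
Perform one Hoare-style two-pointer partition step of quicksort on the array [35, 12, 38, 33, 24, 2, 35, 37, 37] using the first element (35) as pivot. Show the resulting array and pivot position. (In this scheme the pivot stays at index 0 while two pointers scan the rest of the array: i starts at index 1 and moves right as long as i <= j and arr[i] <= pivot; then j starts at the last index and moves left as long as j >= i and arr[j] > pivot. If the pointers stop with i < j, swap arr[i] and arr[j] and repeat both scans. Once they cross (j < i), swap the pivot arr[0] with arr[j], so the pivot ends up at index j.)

Hoare-style two-pointer partition with pivot = 35:

Initial array: [35, 12, 38, 33, 24, 2, 35, 37, 37]

Pointers start at i = 1, j = 8.
i stops at index 2 (arr[2]=38 > 35), j stops at index 6 (arr[6]=35 <= 35): swap arr[2] and arr[6], array becomes [35, 12, 35, 33, 24, 2, 38, 37, 37]
i ends at 6, j ends at 5: the pointers have crossed (j < i), so scanning stops.

Swap pivot arr[0] with arr[5] to place pivot at position 5: [2, 12, 35, 33, 24, 35, 38, 37, 37]
Pivot position: 5

After partitioning with pivot 35, the array becomes [2, 12, 35, 33, 24, 35, 38, 37, 37]. The pivot is placed at index 5. All elements to the left of the pivot are <= 35, and all elements to the right are > 35.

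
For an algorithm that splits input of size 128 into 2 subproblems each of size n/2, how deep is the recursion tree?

For divide and conquer with division factor 2:

Problem sizes at each level:
Level 0: 128
Level 1: 64
Level 2: 32
Level 3: 16
Level 4: 8
Level 5: 4
Level 6: 2
Level 7: 1

The root is level 0 and the size-1 base case is level 7 (the tree spans levels 0 through 7, i.e. 8 levels counting the root), so the depth is the number of divisions: log_2(128) = 7

The recursion tree depth is log_2(128) = 7. At each level, the problem size is divided by 2, so it takes 7 divisions to reduce to a base case of size 1. The algorithm makes 2 recursive calls at each level.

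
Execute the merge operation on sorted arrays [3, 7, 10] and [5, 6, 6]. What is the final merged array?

Merging process:

Compare 3 vs 5: take 3 from left. Merged: [3]
Compare 7 vs 5: take 5 from right. Merged: [3, 5]
Compare 7 vs 6: take 6 from right. Merged: [3, 5, 6]
Compare 7 vs 6: take 6 from right. Merged: [3, 5, 6, 6]
Append remaining from left: [7, 10]. Merged: [3, 5, 6, 6, 7, 10]

Final merged array: [3, 5, 6, 6, 7, 10]
Total comparisons: 4

The merged array is [3, 5, 6, 6, 7, 10], requiring 4 comparisons. The merge step runs in O(n) time where n is the total number of elements.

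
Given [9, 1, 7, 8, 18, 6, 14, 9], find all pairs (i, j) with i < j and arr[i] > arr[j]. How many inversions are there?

Finding inversions in [9, 1, 7, 8, 18, 6, 14, 9]:

(0, 1): arr[0]=9 > arr[1]=1
(0, 2): arr[0]=9 > arr[2]=7
(0, 3): arr[0]=9 > arr[3]=8
(0, 5): arr[0]=9 > arr[5]=6
(2, 5): arr[2]=7 > arr[5]=6
(3, 5): arr[3]=8 > arr[5]=6
(4, 5): arr[4]=18 > arr[5]=6
(4, 6): arr[4]=18 > arr[6]=14
(4, 7): arr[4]=18 > arr[7]=9
(6, 7): arr[6]=14 > arr[7]=9

Total inversions: 10

The array has 10 inversion(s): (0,1), (0,2), (0,3), (0,5), (2,5), (3,5), (4,5), (4,6), (4,7), (6,7). Each pair (i,j) satisfies i < j and arr[i] > arr[j].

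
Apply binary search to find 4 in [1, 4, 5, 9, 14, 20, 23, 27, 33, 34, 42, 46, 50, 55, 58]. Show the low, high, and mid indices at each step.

Binary search for 4 in [1, 4, 5, 9, 14, 20, 23, 27, 33, 34, 42, 46, 50, 55, 58]:

lo=0, hi=14, mid=7, arr[mid]=27 -> 27 > 4, search left half
lo=0, hi=6, mid=3, arr[mid]=9 -> 9 > 4, search left half
lo=0, hi=2, mid=1, arr[mid]=4 -> Found target at index 1!

Binary search finds 4 at index 1 after 3 comparisons. The search repeatedly halves the search space by comparing with the middle element.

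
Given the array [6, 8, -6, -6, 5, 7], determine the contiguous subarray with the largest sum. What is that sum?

Using Kadane's algorithm on [6, 8, -6, -6, 5, 7]:

Scanning through the array:
Position 1 (value 8): max_ending_here = 14, max_so_far = 14
Position 2 (value -6): max_ending_here = 8, max_so_far = 14
Position 3 (value -6): max_ending_here = 2, max_so_far = 14
Position 4 (value 5): max_ending_here = 7, max_so_far = 14
Position 5 (value 7): max_ending_here = 14, max_so_far = 14

Maximum subarray: [6, 8]
Maximum sum: 14

The maximum subarray is [6, 8] with sum 14. This subarray runs from index 0 to index 1.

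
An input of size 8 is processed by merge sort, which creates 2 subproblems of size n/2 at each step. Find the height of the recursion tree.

For divide and conquer with division factor 2:

Problem sizes at each level:
Level 0: 8
Level 1: 4
Level 2: 2
Level 3: 1

The root is level 0 and the size-1 base case is level 3 (the tree spans levels 0 through 3, i.e. 4 levels counting the root), so the depth is the number of divisions: log_2(8) = 3

The recursion tree depth is log_2(8) = 3. At each level, the problem size is divided by 2, so it takes 3 divisions to reduce to a base case of size 1. The algorithm makes 2 recursive calls at each level.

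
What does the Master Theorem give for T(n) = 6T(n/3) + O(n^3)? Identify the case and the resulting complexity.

Master Theorem for T(n) = 6T(n/3) + O(n^3):

a = 6, b = 3, c = 3
log_b(a) = log_3(6) = 1.6309

Case 3: c = 3 > log_3(6) = 1.6309
T(n) = O(n^3) = O(n^3)

For T(n) = 6T(n/3) + O(n^3): log_3(6) = 1.6309. This is Case 3 of the Master Theorem (c > log_b(a), work dominated by root), giving O(n^3).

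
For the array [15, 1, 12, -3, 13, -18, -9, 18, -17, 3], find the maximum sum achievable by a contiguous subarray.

Using Kadane's algorithm on [15, 1, 12, -3, 13, -18, -9, 18, -17, 3]:

Scanning through the array:
Position 1 (value 1): max_ending_here = 16, max_so_far = 16
Position 2 (value 12): max_ending_here = 28, max_so_far = 28
Position 3 (value -3): max_ending_here = 25, max_so_far = 28
Position 4 (value 13): max_ending_here = 38, max_so_far = 38
Position 5 (value -18): max_ending_here = 20, max_so_far = 38
Position 6 (value -9): max_ending_here = 11, max_so_far = 38
Position 7 (value 18): max_ending_here = 29, max_so_far = 38
Position 8 (value -17): max_ending_here = 12, max_so_far = 38
Position 9 (value 3): max_ending_here = 15, max_so_far = 38

Maximum subarray: [15, 1, 12, -3, 13]
Maximum sum: 38

The maximum subarray is [15, 1, 12, -3, 13] with sum 38. This subarray runs from index 0 to index 4.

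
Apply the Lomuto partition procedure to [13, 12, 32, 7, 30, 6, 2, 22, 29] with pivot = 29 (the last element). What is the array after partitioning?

Lomuto partition with pivot = 29:

Initial array: [13, 12, 32, 7, 30, 6, 2, 22, 29]

arr[0]=13 <= 29: swap with position 0, array becomes [13, 12, 32, 7, 30, 6, 2, 22, 29]
arr[1]=12 <= 29: swap with position 1, array becomes [13, 12, 32, 7, 30, 6, 2, 22, 29]
arr[2]=32 > 29: no swap
arr[3]=7 <= 29: swap with position 2, array becomes [13, 12, 7, 32, 30, 6, 2, 22, 29]
arr[4]=30 > 29: no swap
arr[5]=6 <= 29: swap with position 3, array becomes [13, 12, 7, 6, 30, 32, 2, 22, 29]
arr[6]=2 <= 29: swap with position 4, array becomes [13, 12, 7, 6, 2, 32, 30, 22, 29]
arr[7]=22 <= 29: swap with position 5, array becomes [13, 12, 7, 6, 2, 22, 30, 32, 29]

Place pivot at position 6: [13, 12, 7, 6, 2, 22, 29, 32, 30]
Pivot position: 6

After partitioning with pivot 29, the array becomes [13, 12, 7, 6, 2, 22, 29, 32, 30]. The pivot is placed at index 6. All elements to the left of the pivot are <= 29, and all elements to the right are > 29.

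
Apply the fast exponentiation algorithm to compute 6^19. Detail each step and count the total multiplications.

Computing 6^19 by squaring (build up from 6^1; each line after the first costs one multiplication):

6^1 = 6
6^2 = (6^1)^2 = 6^2 = 36
6^4 = (6^2)^2 = 36^2 = 1296
6^8 = (6^4)^2 = 1296^2 = 1679616
6^9 = 6 * 6^8 = 6 * 1679616 = 10077696
6^18 = (6^9)^2 = 10077696^2 = 101559956668416
6^19 = 6 * 6^18 = 6 * 101559956668416 = 609359740010496

Result: 609359740010496
Multiplications needed: 6 (6 lines after 6^1)

6^19 = 609359740010496. Using exponentiation by squaring, this requires 6 multiplications. The key idea: if the exponent is even, square the half-power; if odd, multiply by the base once.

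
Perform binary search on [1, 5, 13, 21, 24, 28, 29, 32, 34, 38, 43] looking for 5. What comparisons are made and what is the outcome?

Binary search for 5 in [1, 5, 13, 21, 24, 28, 29, 32, 34, 38, 43]:

lo=0, hi=10, mid=5, arr[mid]=28 -> 28 > 5, search left half
lo=0, hi=4, mid=2, arr[mid]=13 -> 13 > 5, search left half
lo=0, hi=1, mid=0, arr[mid]=1 -> 1 < 5, search right half
lo=1, hi=1, mid=1, arr[mid]=5 -> Found target at index 1!

Binary search finds 5 at index 1 after 4 comparisons. The search repeatedly halves the search space by comparing with the middle element.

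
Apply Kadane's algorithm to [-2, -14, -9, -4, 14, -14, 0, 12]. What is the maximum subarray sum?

Using Kadane's algorithm on [-2, -14, -9, -4, 14, -14, 0, 12]:

Scanning through the array:
Position 1 (value -14): max_ending_here = -14, max_so_far = -2
Position 2 (value -9): max_ending_here = -9, max_so_far = -2
Position 3 (value -4): max_ending_here = -4, max_so_far = -2
Position 4 (value 14): max_ending_here = 14, max_so_far = 14
Position 5 (value -14): max_ending_here = 0, max_so_far = 14
Position 6 (value 0): max_ending_here = 0, max_so_far = 14
Position 7 (value 12): max_ending_here = 12, max_so_far = 14

Maximum subarray: [14]
Maximum sum: 14

The maximum subarray is [14] with sum 14. This subarray runs from index 4 to index 4.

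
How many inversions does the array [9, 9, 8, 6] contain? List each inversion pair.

Finding inversions in [9, 9, 8, 6]:

(0, 2): arr[0]=9 > arr[2]=8
(0, 3): arr[0]=9 > arr[3]=6
(1, 2): arr[1]=9 > arr[2]=8
(1, 3): arr[1]=9 > arr[3]=6
(2, 3): arr[2]=8 > arr[3]=6

Total inversions: 5

The array has 5 inversion(s): (0,2), (0,3), (1,2), (1,3), (2,3). Each pair (i,j) satisfies i < j and arr[i] > arr[j].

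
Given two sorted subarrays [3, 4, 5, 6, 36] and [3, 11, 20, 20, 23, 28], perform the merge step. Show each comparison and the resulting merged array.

Merging process:

Compare 3 vs 3: take 3 from left. Merged: [3]
Compare 4 vs 3: take 3 from right. Merged: [3, 3]
Compare 4 vs 11: take 4 from left. Merged: [3, 3, 4]
Compare 5 vs 11: take 5 from left. Merged: [3, 3, 4, 5]
Compare 6 vs 11: take 6 from left. Merged: [3, 3, 4, 5, 6]
Compare 36 vs 11: take 11 from right. Merged: [3, 3, 4, 5, 6, 11]
Compare 36 vs 20: take 20 from right. Merged: [3, 3, 4, 5, 6, 11, 20]
Compare 36 vs 20: take 20 from right. Merged: [3, 3, 4, 5, 6, 11, 20, 20]
Compare 36 vs 23: take 23 from right. Merged: [3, 3, 4, 5, 6, 11, 20, 20, 23]
Compare 36 vs 28: take 28 from right. Merged: [3, 3, 4, 5, 6, 11, 20, 20, 23, 28]
Append remaining from left: [36]. Merged: [3, 3, 4, 5, 6, 11, 20, 20, 23, 28, 36]

Final merged array: [3, 3, 4, 5, 6, 11, 20, 20, 23, 28, 36]
Total comparisons: 10

The merged array is [3, 3, 4, 5, 6, 11, 20, 20, 23, 28, 36], requiring 10 comparisons. The merge step runs in O(n) time where n is the total number of elements.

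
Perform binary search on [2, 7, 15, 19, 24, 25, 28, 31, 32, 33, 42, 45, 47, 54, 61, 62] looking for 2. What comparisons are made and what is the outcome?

Binary search for 2 in [2, 7, 15, 19, 24, 25, 28, 31, 32, 33, 42, 45, 47, 54, 61, 62]:

lo=0, hi=15, mid=7, arr[mid]=31 -> 31 > 2, search left half
lo=0, hi=6, mid=3, arr[mid]=19 -> 19 > 2, search left half
lo=0, hi=2, mid=1, arr[mid]=7 -> 7 > 2, search left half
lo=0, hi=0, mid=0, arr[mid]=2 -> Found target at index 0!

Binary search finds 2 at index 0 after 4 comparisons. The search repeatedly halves the search space by comparing with the middle element.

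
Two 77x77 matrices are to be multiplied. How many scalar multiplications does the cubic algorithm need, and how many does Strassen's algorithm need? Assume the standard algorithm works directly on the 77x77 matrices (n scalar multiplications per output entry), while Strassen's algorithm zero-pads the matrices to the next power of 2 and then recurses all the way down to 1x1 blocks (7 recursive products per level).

Matrix multiplication for 77x77 matrices:

Strassen's algorithm requires power-of-2 dimensions. Pad 77x77 to 128x128 (next power of 2).

Standard algorithm: 77^3 = 456533 multiplications
Strassen's algorithm: 7^(log2(128)) = 7^7 = 823543 multiplications
Difference: 456533 - 823543 = -367010 (Strassen uses MORE here due to padding overhead — for small or just-over-power-of-2 n, padding can outweigh the per-level savings)

Standard: 456533 multiplications (77^3). Strassen: 823543 multiplications (7^7, after padding to 128x128). Strassen reduces 8 recursive multiplications to 7 at each level.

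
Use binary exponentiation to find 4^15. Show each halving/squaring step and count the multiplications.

Computing 4^15 by squaring (build up from 4^1; each line after the first costs one multiplication):

4^1 = 4
4^2 = (4^1)^2 = 4^2 = 16
4^3 = 4 * 4^2 = 4 * 16 = 64
4^6 = (4^3)^2 = 64^2 = 4096
4^7 = 4 * 4^6 = 4 * 4096 = 16384
4^14 = (4^7)^2 = 16384^2 = 268435456
4^15 = 4 * 4^14 = 4 * 268435456 = 1073741824

Result: 1073741824
Multiplications needed: 6 (6 lines after 4^1)

4^15 = 1073741824. Using exponentiation by squaring, this requires 6 multiplications. The key idea: if the exponent is even, square the half-power; if odd, multiply by the base once.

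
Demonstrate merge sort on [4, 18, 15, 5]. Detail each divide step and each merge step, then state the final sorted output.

Merge sort trace:

Split: [4, 18, 15, 5] -> [4, 18] and [15, 5]
  Split: [4, 18] -> [4] and [18]
  Merge: [4] + [18] -> [4, 18]
  Split: [15, 5] -> [15] and [5]
  Merge: [15] + [5] -> [5, 15]
Merge: [4, 18] + [5, 15] -> [4, 5, 15, 18]

Final sorted array: [4, 5, 15, 18]

The merge sort proceeds by recursively splitting the array and merging sorted halves.
After all merges, the sorted array is [4, 5, 15, 18].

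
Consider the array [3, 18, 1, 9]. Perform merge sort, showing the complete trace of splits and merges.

Merge sort trace:

Split: [3, 18, 1, 9] -> [3, 18] and [1, 9]
  Split: [3, 18] -> [3] and [18]
  Merge: [3] + [18] -> [3, 18]
  Split: [1, 9] -> [1] and [9]
  Merge: [1] + [9] -> [1, 9]
Merge: [3, 18] + [1, 9] -> [1, 3, 9, 18]

Final sorted array: [1, 3, 9, 18]

The merge sort proceeds by recursively splitting the array and merging sorted halves.
After all merges, the sorted array is [1, 3, 9, 18].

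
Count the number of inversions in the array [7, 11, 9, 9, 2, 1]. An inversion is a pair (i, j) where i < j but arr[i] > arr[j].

Finding inversions in [7, 11, 9, 9, 2, 1]:

(0, 4): arr[0]=7 > arr[4]=2
(0, 5): arr[0]=7 > arr[5]=1
(1, 2): arr[1]=11 > arr[2]=9
(1, 3): arr[1]=11 > arr[3]=9
(1, 4): arr[1]=11 > arr[4]=2
(1, 5): arr[1]=11 > arr[5]=1
(2, 4): arr[2]=9 > arr[4]=2
(2, 5): arr[2]=9 > arr[5]=1
(3, 4): arr[3]=9 > arr[4]=2
(3, 5): arr[3]=9 > arr[5]=1
(4, 5): arr[4]=2 > arr[5]=1

Total inversions: 11

The array has 11 inversion(s): (0,4), (0,5), (1,2), (1,3), (1,4), (1,5), (2,4), (2,5), (3,4), (3,5), (4,5). Each pair (i,j) satisfies i < j and arr[i] > arr[j].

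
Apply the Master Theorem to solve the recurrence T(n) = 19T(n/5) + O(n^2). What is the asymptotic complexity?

Master Theorem for T(n) = 19T(n/5) + O(n^2):

a = 19, b = 5, c = 2
log_b(a) = log_5(19) = 1.8295

Case 3: c = 2 > log_5(19) = 1.8295
T(n) = O(n^2) = O(n^2)

For T(n) = 19T(n/5) + O(n^2): log_5(19) = 1.8295. This is Case 3 of the Master Theorem (c > log_b(a), work dominated by root), giving O(n^2).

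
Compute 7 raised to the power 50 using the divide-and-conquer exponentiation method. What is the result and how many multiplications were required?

Computing 7^50 by squaring (build up from 7^1; each line after the first costs one multiplication):

7^1 = 7
7^2 = (7^1)^2 = 7^2 = 49
7^3 = 7 * 7^2 = 7 * 49 = 343
7^6 = (7^3)^2 = 343^2 = 117649
7^12 = (7^6)^2 = 117649^2 = 13841287201
7^24 = (7^12)^2 = 13841287201^2 = 191581231380566414401
7^25 = 7 * 7^24 = 7 * 191581231380566414401 = 1341068619663964900807
7^50 = (7^25)^2 = 1341068619663964900807^2 = 1798465042647412146620280340569649349251249

Result: 1798465042647412146620280340569649349251249
Multiplications needed: 7 (7 lines after 7^1)

7^50 = 1798465042647412146620280340569649349251249. Using exponentiation by squaring, this requires 7 multiplications. The key idea: if the exponent is even, square the half-power; if odd, multiply by the base once.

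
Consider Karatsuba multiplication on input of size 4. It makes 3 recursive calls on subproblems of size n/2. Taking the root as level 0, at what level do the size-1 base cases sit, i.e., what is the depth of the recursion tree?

For divide and conquer with division factor 2:

Problem sizes at each level:
Level 0: 4
Level 1: 2
Level 2: 1

The root is level 0 and the size-1 base case is level 2 (the tree spans levels 0 through 2, i.e. 3 levels counting the root), so the depth is the number of divisions: log_2(4) = 2

The recursion tree depth is log_2(4) = 2. At each level, the problem size is divided by 2, so it takes 2 divisions to reduce to a base case of size 1. The algorithm makes 3 recursive calls at each level.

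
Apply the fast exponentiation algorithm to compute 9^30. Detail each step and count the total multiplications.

Computing 9^30 by squaring (build up from 9^1; each line after the first costs one multiplication):

9^1 = 9
9^2 = (9^1)^2 = 9^2 = 81
9^3 = 9 * 9^2 = 9 * 81 = 729
9^6 = (9^3)^2 = 729^2 = 531441
9^7 = 9 * 9^6 = 9 * 531441 = 4782969
9^14 = (9^7)^2 = 4782969^2 = 22876792454961
9^15 = 9 * 9^14 = 9 * 22876792454961 = 205891132094649
9^30 = (9^15)^2 = 205891132094649^2 = 42391158275216203514294433201

Result: 42391158275216203514294433201
Multiplications needed: 7 (7 lines after 9^1)

9^30 = 42391158275216203514294433201. Using exponentiation by squaring, this requires 7 multiplications. The key idea: if the exponent is even, square the half-power; if odd, multiply by the base once.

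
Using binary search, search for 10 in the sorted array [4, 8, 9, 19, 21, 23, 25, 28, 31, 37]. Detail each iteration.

Binary search for 10 in [4, 8, 9, 19, 21, 23, 25, 28, 31, 37]:

lo=0, hi=9, mid=4, arr[mid]=21 -> 21 > 10, search left half
lo=0, hi=3, mid=1, arr[mid]=8 -> 8 < 10, search right half
lo=2, hi=3, mid=2, arr[mid]=9 -> 9 < 10, search right half
lo=3, hi=3, mid=3, arr[mid]=19 -> 19 > 10, search left half
lo=3 > hi=2, target 10 not found

Binary search determines that 10 is not in the array after 4 comparisons. The search space was exhausted without finding the target.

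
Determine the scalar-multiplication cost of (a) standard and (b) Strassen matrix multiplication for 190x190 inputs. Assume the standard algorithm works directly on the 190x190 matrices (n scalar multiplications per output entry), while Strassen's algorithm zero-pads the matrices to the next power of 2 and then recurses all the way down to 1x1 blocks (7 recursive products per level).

Matrix multiplication for 190x190 matrices:

Strassen's algorithm requires power-of-2 dimensions. Pad 190x190 to 256x256 (next power of 2).

Standard algorithm: 190^3 = 6859000 multiplications
Strassen's algorithm: 7^(log2(256)) = 7^8 = 5764801 multiplications
Savings: 6859000 - 5764801 = 1094199 multiplications

Standard: 6859000 multiplications (190^3). Strassen: 5764801 multiplications (7^8, after padding to 256x256). Strassen reduces 8 recursive multiplications to 7 at each level.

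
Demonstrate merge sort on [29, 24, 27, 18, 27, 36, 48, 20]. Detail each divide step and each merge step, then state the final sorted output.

Merge sort trace:

Split: [29, 24, 27, 18, 27, 36, 48, 20] -> [29, 24, 27, 18] and [27, 36, 48, 20]
  Split: [29, 24, 27, 18] -> [29, 24] and [27, 18]
    Split: [29, 24] -> [29] and [24]
    Merge: [29] + [24] -> [24, 29]
    Split: [27, 18] -> [27] and [18]
    Merge: [27] + [18] -> [18, 27]
  Merge: [24, 29] + [18, 27] -> [18, 24, 27, 29]
  Split: [27, 36, 48, 20] -> [27, 36] and [48, 20]
    Split: [27, 36] -> [27] and [36]
    Merge: [27] + [36] -> [27, 36]
    Split: [48, 20] -> [48] and [20]
    Merge: [48] + [20] -> [20, 48]
  Merge: [27, 36] + [20, 48] -> [20, 27, 36, 48]
Merge: [18, 24, 27, 29] + [20, 27, 36, 48] -> [18, 20, 24, 27, 27, 29, 36, 48]

Final sorted array: [18, 20, 24, 27, 27, 29, 36, 48]

The merge sort proceeds by recursively splitting the array and merging sorted halves.
After all merges, the sorted array is [18, 20, 24, 27, 27, 29, 36, 48].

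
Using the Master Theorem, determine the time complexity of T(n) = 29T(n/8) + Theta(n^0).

Master Theorem for T(n) = 29T(n/8) + O(n^0):

a = 29, b = 8, c = 0
log_b(a) = log_8(29) = 1.6193

Case 1: c = 0 < log_8(29) = 1.6193
T(n) = O(n^(log_8 29))

For T(n) = 29T(n/8) + O(n^0): log_8(29) = 1.6193. This is Case 1 of the Master Theorem (c < log_b(a), work dominated by leaves), giving O(n^(log_8 29)).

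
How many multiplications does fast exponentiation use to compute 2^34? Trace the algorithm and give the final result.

Computing 2^34 by squaring (build up from 2^1; each line after the first costs one multiplication):

2^1 = 2
2^2 = (2^1)^2 = 2^2 = 4
2^4 = (2^2)^2 = 4^2 = 16
2^8 = (2^4)^2 = 16^2 = 256
2^16 = (2^8)^2 = 256^2 = 65536
2^17 = 2 * 2^16 = 2 * 65536 = 131072
2^34 = (2^17)^2 = 131072^2 = 17179869184

Result: 17179869184
Multiplications needed: 6 (6 lines after 2^1)

2^34 = 17179869184. Using exponentiation by squaring, this requires 6 multiplications. The key idea: if the exponent is even, square the half-power; if odd, multiply by the base once.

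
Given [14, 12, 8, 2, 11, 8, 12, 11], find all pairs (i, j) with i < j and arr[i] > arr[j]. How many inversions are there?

Finding inversions in [14, 12, 8, 2, 11, 8, 12, 11]:

(0, 1): arr[0]=14 > arr[1]=12
(0, 2): arr[0]=14 > arr[2]=8
(0, 3): arr[0]=14 > arr[3]=2
(0, 4): arr[0]=14 > arr[4]=11
(0, 5): arr[0]=14 > arr[5]=8
(0, 6): arr[0]=14 > arr[6]=12
(0, 7): arr[0]=14 > arr[7]=11
(1, 2): arr[1]=12 > arr[2]=8
(1, 3): arr[1]=12 > arr[3]=2
(1, 4): arr[1]=12 > arr[4]=11
(1, 5): arr[1]=12 > arr[5]=8
(1, 7): arr[1]=12 > arr[7]=11
(2, 3): arr[2]=8 > arr[3]=2
(4, 5): arr[4]=11 > arr[5]=8
(6, 7): arr[6]=12 > arr[7]=11

Total inversions: 15

The array has 15 inversion(s): (0,1), (0,2), (0,3), (0,4), (0,5), (0,6), (0,7), (1,2), (1,3), (1,4), (1,5), (1,7), (2,3), (4,5), (6,7). Each pair (i,j) satisfies i < j and arr[i] > arr[j].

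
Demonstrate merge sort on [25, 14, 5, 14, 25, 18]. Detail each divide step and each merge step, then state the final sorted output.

Merge sort trace:

Split: [25, 14, 5, 14, 25, 18] -> [25, 14, 5] and [14, 25, 18]
  Split: [25, 14, 5] -> [25] and [14, 5]
    Split: [14, 5] -> [14] and [5]
    Merge: [14] + [5] -> [5, 14]
  Merge: [25] + [5, 14] -> [5, 14, 25]
  Split: [14, 25, 18] -> [14] and [25, 18]
    Split: [25, 18] -> [25] and [18]
    Merge: [25] + [18] -> [18, 25]
  Merge: [14] + [18, 25] -> [14, 18, 25]
Merge: [5, 14, 25] + [14, 18, 25] -> [5, 14, 14, 18, 25, 25]

Final sorted array: [5, 14, 14, 18, 25, 25]

The merge sort proceeds by recursively splitting the array and merging sorted halves.
After all merges, the sorted array is [5, 14, 14, 18, 25, 25].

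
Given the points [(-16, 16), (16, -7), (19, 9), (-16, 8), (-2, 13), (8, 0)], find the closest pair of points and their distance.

Computing all pairwise distances among 6 points:

d((-16, 16), (16, -7)) = 39.4081
d((-16, 16), (19, 9)) = 35.6931
d((-16, 16), (-16, 8)) = 8.0 <-- minimum
d((-16, 16), (-2, 13)) = 14.3178
d((-16, 16), (8, 0)) = 28.8444
d((16, -7), (19, 9)) = 16.2788
d((16, -7), (-16, 8)) = 35.3412
d((16, -7), (-2, 13)) = 26.9072
d((16, -7), (8, 0)) = 10.6301
d((19, 9), (-16, 8)) = 35.0143
d((19, 9), (-2, 13)) = 21.3776
d((19, 9), (8, 0)) = 14.2127
d((-16, 8), (-2, 13)) = 14.8661
d((-16, 8), (8, 0)) = 25.2982
d((-2, 13), (8, 0)) = 16.4012

Closest pair: (-16, 16) and (-16, 8) with distance 8.0

The closest pair is (-16, 16) and (-16, 8) with Euclidean distance 8.0. For 6 points, brute-force pairwise comparison is shown above. For large n, the divide-and-conquer algorithm (sort by x, recurse on halves, check the dividing strip) achieves O(n log n).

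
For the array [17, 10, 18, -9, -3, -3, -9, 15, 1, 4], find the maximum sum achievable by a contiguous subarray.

Using Kadane's algorithm on [17, 10, 18, -9, -3, -3, -9, 15, 1, 4]:

Scanning through the array:
Position 1 (value 10): max_ending_here = 27, max_so_far = 27
Position 2 (value 18): max_ending_here = 45, max_so_far = 45
Position 3 (value -9): max_ending_here = 36, max_so_far = 45
Position 4 (value -3): max_ending_here = 33, max_so_far = 45
Position 5 (value -3): max_ending_here = 30, max_so_far = 45
Position 6 (value -9): max_ending_here = 21, max_so_far = 45
Position 7 (value 15): max_ending_here = 36, max_so_far = 45
Position 8 (value 1): max_ending_here = 37, max_so_far = 45
Position 9 (value 4): max_ending_here = 41, max_so_far = 45

Maximum subarray: [17, 10, 18]
Maximum sum: 45

The maximum subarray is [17, 10, 18] with sum 45. This subarray runs from index 0 to index 2.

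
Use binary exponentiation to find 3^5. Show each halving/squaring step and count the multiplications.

Computing 3^5 by squaring (build up from 3^1; each line after the first costs one multiplication):

3^1 = 3
3^2 = (3^1)^2 = 3^2 = 9
3^4 = (3^2)^2 = 9^2 = 81
3^5 = 3 * 3^4 = 3 * 81 = 243

Result: 243
Multiplications needed: 3 (3 lines after 3^1)

3^5 = 243. Using exponentiation by squaring, this requires 3 multiplications. The key idea: if the exponent is even, square the half-power; if odd, multiply by the base once.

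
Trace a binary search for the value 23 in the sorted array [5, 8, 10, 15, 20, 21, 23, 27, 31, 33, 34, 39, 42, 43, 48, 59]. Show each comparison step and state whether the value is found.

Binary search for 23 in [5, 8, 10, 15, 20, 21, 23, 27, 31, 33, 34, 39, 42, 43, 48, 59]:

lo=0, hi=15, mid=7, arr[mid]=27 -> 27 > 23, search left half
lo=0, hi=6, mid=3, arr[mid]=15 -> 15 < 23, search right half
lo=4, hi=6, mid=5, arr[mid]=21 -> 21 < 23, search right half
lo=6, hi=6, mid=6, arr[mid]=23 -> Found target at index 6!

Binary search finds 23 at index 6 after 4 comparisons. The search repeatedly halves the search space by comparing with the middle element.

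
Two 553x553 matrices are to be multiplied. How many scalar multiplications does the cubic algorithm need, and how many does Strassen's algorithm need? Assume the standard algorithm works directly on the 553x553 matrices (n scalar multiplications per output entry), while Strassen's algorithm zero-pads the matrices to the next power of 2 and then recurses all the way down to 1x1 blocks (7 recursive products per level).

Matrix multiplication for 553x553 matrices:

Strassen's algorithm requires power-of-2 dimensions. Pad 553x553 to 1024x1024 (next power of 2).

Standard algorithm: 553^3 = 169112377 multiplications
Strassen's algorithm: 7^(log2(1024)) = 7^10 = 282475249 multiplications
Difference: 169112377 - 282475249 = -113362872 (Strassen uses MORE here due to padding overhead — for small or just-over-power-of-2 n, padding can outweigh the per-level savings)

Standard: 169112377 multiplications (553^3). Strassen: 282475249 multiplications (7^10, after padding to 1024x1024). Strassen reduces 8 recursive multiplications to 7 at each level.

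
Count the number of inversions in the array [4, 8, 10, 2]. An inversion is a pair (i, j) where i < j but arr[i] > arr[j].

Finding inversions in [4, 8, 10, 2]:

(0, 3): arr[0]=4 > arr[3]=2
(1, 3): arr[1]=8 > arr[3]=2
(2, 3): arr[2]=10 > arr[3]=2

Total inversions: 3

The array has 3 inversion(s): (0,3), (1,3), (2,3). Each pair (i,j) satisfies i < j and arr[i] > arr[j].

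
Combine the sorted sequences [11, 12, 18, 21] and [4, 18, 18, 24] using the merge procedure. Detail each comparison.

Merging process:

Compare 11 vs 4: take 4 from right. Merged: [4]
Compare 11 vs 18: take 11 from left. Merged: [4, 11]
Compare 12 vs 18: take 12 from left. Merged: [4, 11, 12]
Compare 18 vs 18: take 18 from left. Merged: [4, 11, 12, 18]
Compare 21 vs 18: take 18 from right. Merged: [4, 11, 12, 18, 18]
Compare 21 vs 18: take 18 from right. Merged: [4, 11, 12, 18, 18, 18]
Compare 21 vs 24: take 21 from left. Merged: [4, 11, 12, 18, 18, 18, 21]
Append remaining from right: [24]. Merged: [4, 11, 12, 18, 18, 18, 21, 24]

Final merged array: [4, 11, 12, 18, 18, 18, 21, 24]
Total comparisons: 7

The merged array is [4, 11, 12, 18, 18, 18, 21, 24], requiring 7 comparisons. The merge step runs in O(n) time where n is the total number of elements.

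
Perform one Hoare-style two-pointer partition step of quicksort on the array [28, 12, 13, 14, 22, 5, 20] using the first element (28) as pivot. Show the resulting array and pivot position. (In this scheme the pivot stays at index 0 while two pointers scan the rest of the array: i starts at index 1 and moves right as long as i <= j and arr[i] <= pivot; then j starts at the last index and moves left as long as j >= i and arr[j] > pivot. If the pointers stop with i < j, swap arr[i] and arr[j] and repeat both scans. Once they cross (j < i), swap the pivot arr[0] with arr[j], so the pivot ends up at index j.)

Hoare-style two-pointer partition with pivot = 28:

Initial array: [28, 12, 13, 14, 22, 5, 20]

Pointers start at i = 1, j = 6.
i ends at 7, j ends at 6: the pointers have crossed (j < i), so scanning stops.

Swap pivot arr[0] with arr[6] to place pivot at position 6: [20, 12, 13, 14, 22, 5, 28]
Pivot position: 6

After partitioning with pivot 28, the array becomes [20, 12, 13, 14, 22, 5, 28]. The pivot is placed at index 6. All elements to the left of the pivot are <= 28, and all elements to the right are > 28.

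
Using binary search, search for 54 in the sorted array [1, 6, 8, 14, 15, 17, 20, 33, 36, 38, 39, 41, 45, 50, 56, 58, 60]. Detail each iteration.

Binary search for 54 in [1, 6, 8, 14, 15, 17, 20, 33, 36, 38, 39, 41, 45, 50, 56, 58, 60]:

lo=0, hi=16, mid=8, arr[mid]=36 -> 36 < 54, search right half
lo=9, hi=16, mid=12, arr[mid]=45 -> 45 < 54, search right half
lo=13, hi=16, mid=14, arr[mid]=56 -> 56 > 54, search left half
lo=13, hi=13, mid=13, arr[mid]=50 -> 50 < 54, search right half
lo=14 > hi=13, target 54 not found

Binary search determines that 54 is not in the array after 4 comparisons. The search space was exhausted without finding the target.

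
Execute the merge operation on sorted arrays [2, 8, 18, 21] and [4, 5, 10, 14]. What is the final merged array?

Merging process:

Compare 2 vs 4: take 2 from left. Merged: [2]
Compare 8 vs 4: take 4 from right. Merged: [2, 4]
Compare 8 vs 5: take 5 from right. Merged: [2, 4, 5]
Compare 8 vs 10: take 8 from left. Merged: [2, 4, 5, 8]
Compare 18 vs 10: take 10 from right. Merged: [2, 4, 5, 8, 10]
Compare 18 vs 14: take 14 from right. Merged: [2, 4, 5, 8, 10, 14]
Append remaining from left: [18, 21]. Merged: [2, 4, 5, 8, 10, 14, 18, 21]

Final merged array: [2, 4, 5, 8, 10, 14, 18, 21]
Total comparisons: 6

The merged array is [2, 4, 5, 8, 10, 14, 18, 21], requiring 6 comparisons. The merge step runs in O(n) time where n is the total number of elements.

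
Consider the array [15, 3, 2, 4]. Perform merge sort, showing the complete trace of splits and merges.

Merge sort trace:

Split: [15, 3, 2, 4] -> [15, 3] and [2, 4]
  Split: [15, 3] -> [15] and [3]
  Merge: [15] + [3] -> [3, 15]
  Split: [2, 4] -> [2] and [4]
  Merge: [2] + [4] -> [2, 4]
Merge: [3, 15] + [2, 4] -> [2, 3, 4, 15]

Final sorted array: [2, 3, 4, 15]

The merge sort proceeds by recursively splitting the array and merging sorted halves.
After all merges, the sorted array is [2, 3, 4, 15].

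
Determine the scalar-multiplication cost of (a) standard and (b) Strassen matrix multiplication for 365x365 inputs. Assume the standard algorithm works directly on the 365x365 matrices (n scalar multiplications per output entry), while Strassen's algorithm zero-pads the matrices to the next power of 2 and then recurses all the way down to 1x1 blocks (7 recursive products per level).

Matrix multiplication for 365x365 matrices:

Strassen's algorithm requires power-of-2 dimensions. Pad 365x365 to 512x512 (next power of 2).

Standard algorithm: 365^3 = 48627125 multiplications
Strassen's algorithm: 7^(log2(512)) = 7^9 = 40353607 multiplications
Savings: 48627125 - 40353607 = 8273518 multiplications

Standard: 48627125 multiplications (365^3). Strassen: 40353607 multiplications (7^9, after padding to 512x512). Strassen reduces 8 recursive multiplications to 7 at each level.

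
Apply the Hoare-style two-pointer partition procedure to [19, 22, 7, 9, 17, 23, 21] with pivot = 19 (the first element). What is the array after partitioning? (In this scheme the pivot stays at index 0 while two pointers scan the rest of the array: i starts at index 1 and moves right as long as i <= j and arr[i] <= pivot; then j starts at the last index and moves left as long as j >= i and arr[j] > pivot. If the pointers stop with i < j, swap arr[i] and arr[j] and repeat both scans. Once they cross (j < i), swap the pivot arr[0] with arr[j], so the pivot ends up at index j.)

Hoare-style two-pointer partition with pivot = 19:

Initial array: [19, 22, 7, 9, 17, 23, 21]

Pointers start at i = 1, j = 6.
i stops at index 1 (arr[1]=22 > 19), j stops at index 4 (arr[4]=17 <= 19): swap arr[1] and arr[4], array becomes [19, 17, 7, 9, 22, 23, 21]
i ends at 4, j ends at 3: the pointers have crossed (j < i), so scanning stops.

Swap pivot arr[0] with arr[3] to place pivot at position 3: [9, 17, 7, 19, 22, 23, 21]
Pivot position: 3

After partitioning with pivot 19, the array becomes [9, 17, 7, 19, 22, 23, 21]. The pivot is placed at index 3. All elements to the left of the pivot are <= 19, and all elements to the right are > 19.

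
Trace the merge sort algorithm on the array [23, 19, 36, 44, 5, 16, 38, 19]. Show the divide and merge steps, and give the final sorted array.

Merge sort trace:

Split: [23, 19, 36, 44, 5, 16, 38, 19] -> [23, 19, 36, 44] and [5, 16, 38, 19]
  Split: [23, 19, 36, 44] -> [23, 19] and [36, 44]
    Split: [23, 19] -> [23] and [19]
    Merge: [23] + [19] -> [19, 23]
    Split: [36, 44] -> [36] and [44]
    Merge: [36] + [44] -> [36, 44]
  Merge: [19, 23] + [36, 44] -> [19, 23, 36, 44]
  Split: [5, 16, 38, 19] -> [5, 16] and [38, 19]
    Split: [5, 16] -> [5] and [16]
    Merge: [5] + [16] -> [5, 16]
    Split: [38, 19] -> [38] and [19]
    Merge: [38] + [19] -> [19, 38]
  Merge: [5, 16] + [19, 38] -> [5, 16, 19, 38]
Merge: [19, 23, 36, 44] + [5, 16, 19, 38] -> [5, 16, 19, 19, 23, 36, 38, 44]

Final sorted array: [5, 16, 19, 19, 23, 36, 38, 44]

The merge sort proceeds by recursively splitting the array and merging sorted halves.
After all merges, the sorted array is [5, 16, 19, 19, 23, 36, 38, 44].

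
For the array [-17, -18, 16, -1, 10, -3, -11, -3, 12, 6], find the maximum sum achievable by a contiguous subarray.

Using Kadane's algorithm on [-17, -18, 16, -1, 10, -3, -11, -3, 12, 6]:

Scanning through the array:
Position 1 (value -18): max_ending_here = -18, max_so_far = -17
Position 2 (value 16): max_ending_here = 16, max_so_far = 16
Position 3 (value -1): max_ending_here = 15, max_so_far = 16
Position 4 (value 10): max_ending_here = 25, max_so_far = 25
Position 5 (value -3): max_ending_here = 22, max_so_far = 25
Position 6 (value -11): max_ending_here = 11, max_so_far = 25
Position 7 (value -3): max_ending_here = 8, max_so_far = 25
Position 8 (value 12): max_ending_here = 20, max_so_far = 25
Position 9 (value 6): max_ending_here = 26, max_so_far = 26

Maximum subarray: [16, -1, 10, -3, -11, -3, 12, 6]
Maximum sum: 26

The maximum subarray is [16, -1, 10, -3, -11, -3, 12, 6] with sum 26. This subarray runs from index 2 to index 9.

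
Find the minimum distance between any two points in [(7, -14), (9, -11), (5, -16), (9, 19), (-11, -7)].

Computing all pairwise distances among 5 points:

d((7, -14), (9, -11)) = 3.6056
d((7, -14), (5, -16)) = 2.8284 <-- minimum
d((7, -14), (9, 19)) = 33.0606
d((7, -14), (-11, -7)) = 19.3132
d((9, -11), (5, -16)) = 6.4031
d((9, -11), (9, 19)) = 30.0
d((9, -11), (-11, -7)) = 20.3961
d((5, -16), (9, 19)) = 35.2278
d((5, -16), (-11, -7)) = 18.3576
d((9, 19), (-11, -7)) = 32.8024

Closest pair: (7, -14) and (5, -16) with distance 2.8284

The closest pair is (7, -14) and (5, -16) with Euclidean distance 2.8284. For 5 points, brute-force pairwise comparison is shown above. For large n, the divide-and-conquer algorithm (sort by x, recurse on halves, check the dividing strip) achieves O(n log n).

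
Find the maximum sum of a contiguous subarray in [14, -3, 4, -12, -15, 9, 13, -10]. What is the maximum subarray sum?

Using Kadane's algorithm on [14, -3, 4, -12, -15, 9, 13, -10]:

Scanning through the array:
Position 1 (value -3): max_ending_here = 11, max_so_far = 14
Position 2 (value 4): max_ending_here = 15, max_so_far = 15
Position 3 (value -12): max_ending_here = 3, max_so_far = 15
Position 4 (value -15): max_ending_here = -12, max_so_far = 15
Position 5 (value 9): max_ending_here = 9, max_so_far = 15
Position 6 (value 13): max_ending_here = 22, max_so_far = 22
Position 7 (value -10): max_ending_here = 12, max_so_far = 22

Maximum subarray: [9, 13]
Maximum sum: 22

The maximum subarray is [9, 13] with sum 22. This subarray runs from index 5 to index 6.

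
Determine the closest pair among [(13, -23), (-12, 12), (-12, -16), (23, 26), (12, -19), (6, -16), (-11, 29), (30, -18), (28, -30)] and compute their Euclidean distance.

Computing all pairwise distances among 9 points:

d((13, -23), (-12, 12)) = 43.0116
d((13, -23), (-12, -16)) = 25.9615
d((13, -23), (23, 26)) = 50.01
d((13, -23), (12, -19)) = 4.1231 <-- minimum
d((13, -23), (6, -16)) = 9.8995
d((13, -23), (-11, 29)) = 57.2713
d((13, -23), (30, -18)) = 17.72
d((13, -23), (28, -30)) = 16.5529
d((-12, 12), (-12, -16)) = 28.0
d((-12, 12), (23, 26)) = 37.6962
d((-12, 12), (12, -19)) = 39.2046
d((-12, 12), (6, -16)) = 33.2866
d((-12, 12), (-11, 29)) = 17.0294
d((-12, 12), (30, -18)) = 51.614
d((-12, 12), (28, -30)) = 58.0
d((-12, -16), (23, 26)) = 54.6717
d((-12, -16), (12, -19)) = 24.1868
d((-12, -16), (6, -16)) = 18.0
d((-12, -16), (-11, 29)) = 45.0111
d((-12, -16), (30, -18)) = 42.0476
d((-12, -16), (28, -30)) = 42.3792
d((23, 26), (12, -19)) = 46.3249
d((23, 26), (6, -16)) = 45.31
d((23, 26), (-11, 29)) = 34.1321
d((23, 26), (30, -18)) = 44.5533
d((23, 26), (28, -30)) = 56.2228
d((12, -19), (6, -16)) = 6.7082
d((12, -19), (-11, 29)) = 53.2259
d((12, -19), (30, -18)) = 18.0278
d((12, -19), (28, -30)) = 19.4165
d((6, -16), (-11, 29)) = 48.1041
d((6, -16), (30, -18)) = 24.0832
d((6, -16), (28, -30)) = 26.0768
d((-11, 29), (30, -18)) = 62.3699
d((-11, 29), (28, -30)) = 70.7248
d((30, -18), (28, -30)) = 12.1655

Closest pair: (13, -23) and (12, -19) with distance 4.1231

The closest pair is (13, -23) and (12, -19) with Euclidean distance 4.1231. For 9 points, brute-force pairwise comparison is shown above. For large n, the divide-and-conquer algorithm (sort by x, recurse on halves, check the dividing strip) achieves O(n log n).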